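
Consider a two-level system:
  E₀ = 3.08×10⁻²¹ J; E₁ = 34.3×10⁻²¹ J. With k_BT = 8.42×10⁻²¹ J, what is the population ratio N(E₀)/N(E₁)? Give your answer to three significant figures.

n₀/n₁ = exp[−(E₀−E₁)/kT] = exp(−(-31.22 ×10⁻²¹ J)/(8.42 ×10⁻²¹ J)) = exp(3.7078) = 40.8.

40.8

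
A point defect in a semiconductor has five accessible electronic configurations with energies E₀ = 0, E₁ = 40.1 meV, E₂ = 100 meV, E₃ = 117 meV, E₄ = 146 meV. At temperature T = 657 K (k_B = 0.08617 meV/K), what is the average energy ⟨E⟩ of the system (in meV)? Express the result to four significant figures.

k_BT = 0.08617 × 657 K = 56.6137 meV.
Eᵢ/kT = 0, 0.708309, 1.76636, 2.06664, 2.57888.
Z = Σ e^(−Eᵢ/kT) = e^(−0) + e^(−0.708309) + e^(−1.76636) + e^(−2.06664) + e^(−2.57888) = 1.00000 + 0.492476 + 0.170954 + 0.126610 + 0.0758589 = 1.86590.
⟨E⟩ = Σ Eᵢ e^(−Eᵢ/kT) / Z = (0·1.00000 + 40.1·0.492476 + 100·0.170954 + 117·0.126610 + 146·0.0758589) / 1.86590 = 33.62 meV.

33.62 meV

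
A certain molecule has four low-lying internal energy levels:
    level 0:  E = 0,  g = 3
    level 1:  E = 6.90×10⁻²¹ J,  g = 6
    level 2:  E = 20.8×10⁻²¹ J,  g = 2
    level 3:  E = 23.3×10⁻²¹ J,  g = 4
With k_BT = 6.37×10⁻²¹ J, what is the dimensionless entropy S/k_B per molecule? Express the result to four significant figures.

2.193

Eᵢ/kT = 0, 1.08320, 3.26531, 3.65777.
Z = Σ gᵢe^(−Eᵢ/kT) = 3·e^(−0) + 6·e^(−1.08320) + 2·e^(−3.26531) + 4·e^(−3.65777) = 3.00000 + 2.03106 + 0.0763702 + 0.103160 = 5.21059.
⟨E⟩ = Σ EᵢPᵢ = 3.45574 ×10⁻²¹ J.
S/k_B = ln Z + ⟨E⟩/kT = ln(5.21059) + 3.45574/6.37 = 1.65069 + 0.542502 = 2.193.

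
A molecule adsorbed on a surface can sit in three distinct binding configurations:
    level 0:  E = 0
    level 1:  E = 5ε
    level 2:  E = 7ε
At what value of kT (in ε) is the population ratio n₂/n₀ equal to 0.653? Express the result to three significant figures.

16.4 ε

n₂/n₀ = exp[−(E₂−E₀)/kT] = 0.653.
⇒ (E₂−E₀)/kT = ln(1/0.653) = ln(1.5314) = 0.42618.
kT = 7ε / 0.42618 = 16.4 ε.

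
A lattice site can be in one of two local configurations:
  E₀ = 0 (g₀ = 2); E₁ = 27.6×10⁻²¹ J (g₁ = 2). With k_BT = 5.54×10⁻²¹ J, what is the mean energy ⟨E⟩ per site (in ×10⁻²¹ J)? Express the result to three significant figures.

Eᵢ/kT = 0, 4.9819.
Z = Σ gᵢe^(−Eᵢ/kT) = 2·e^(−0) + 2·e^(−4.9819) = 2.0000 + 0.013722 = 2.0137.
⟨E⟩ = Σ Eᵢ gᵢe^(−Eᵢ/kT) / Z = (0·2.0000 + 27.6·0.013722) / 2.0137 = 0.188 ×10⁻²¹ J.

0.188 ×10⁻²¹ J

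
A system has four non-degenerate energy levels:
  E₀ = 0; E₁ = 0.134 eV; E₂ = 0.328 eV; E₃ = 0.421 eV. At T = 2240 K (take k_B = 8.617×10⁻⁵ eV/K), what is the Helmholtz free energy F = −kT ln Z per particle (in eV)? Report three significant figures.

k_BT = 8.617×10⁻⁵ × 2240 K = 0.19302 eV.
Eᵢ/kT = 0, 0.69423, 1.6993, 2.1811.
Z = Σ e^(−Eᵢ/kT) = e^(−0) + e^(−0.69423) + e^(−1.6993) + e^(−2.1811) = 1.0000 + 0.49946 + 0.18281 + 0.11292 = 1.7952.
F = −kT ln Z = −0.19302 × ln(1.7952) = −0.19302 × 0.58512 = -0.113 eV.

-0.113 eV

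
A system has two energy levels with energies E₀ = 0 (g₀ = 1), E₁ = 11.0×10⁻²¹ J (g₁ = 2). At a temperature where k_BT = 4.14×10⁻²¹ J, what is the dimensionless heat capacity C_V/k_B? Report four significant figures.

0.7618

Eᵢ/kT = 0, 2.65700.
Z = Σ gᵢe^(−Eᵢ/kT) = 1·e^(−0) + 2·e^(−2.65700) = 1.00000 + 0.140317 = 1.14032.
⟨E⟩ = 1.35356, ⟨E²⟩ = 14.8891.
C_V/k_B = (⟨E²⟩ − ⟨E⟩²)/(kT)² = (14.8891 − 1.83212)/17.1396 = 0.7618.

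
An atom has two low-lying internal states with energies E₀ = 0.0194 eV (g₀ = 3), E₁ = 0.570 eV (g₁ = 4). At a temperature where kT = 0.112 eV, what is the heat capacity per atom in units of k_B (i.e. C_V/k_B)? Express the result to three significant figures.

Eᵢ/kT = 0.17321, 5.0893.
Z = Σ gᵢe^(−Eᵢ/kT) = 3·e^(−0.17321) + 4·e^(−5.0893) = 2.5229 + 0.024649 = 2.5475.
⟨E⟩ = 0.024728 eV, ⟨E²⟩ = 0.0035164 eV².
C_V/k_B = (⟨E²⟩ − ⟨E⟩²)/(kT)² = (0.0035164 − 0.00061147)/0.012544 = 0.232.

0.232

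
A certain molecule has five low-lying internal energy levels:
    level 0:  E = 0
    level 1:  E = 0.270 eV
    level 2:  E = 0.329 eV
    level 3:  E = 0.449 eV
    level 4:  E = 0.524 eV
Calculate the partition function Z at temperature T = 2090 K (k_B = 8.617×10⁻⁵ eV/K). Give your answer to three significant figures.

k_BT = 8.617×10⁻⁵ × 2090 K = 0.18010 eV.
Eᵢ/kT = 0, 1.4992, 1.8268, 2.4931, 2.9095.
Z = Σ e^(−Eᵢ/kT) = e^(−0) + e^(−1.4992) + e^(−1.8268) + e^(−2.4931) + e^(−2.9095) = 1.0000 + 0.22331 + 0.16093 + 0.082653 + 0.054503 = 1.5214.

Z = 1.52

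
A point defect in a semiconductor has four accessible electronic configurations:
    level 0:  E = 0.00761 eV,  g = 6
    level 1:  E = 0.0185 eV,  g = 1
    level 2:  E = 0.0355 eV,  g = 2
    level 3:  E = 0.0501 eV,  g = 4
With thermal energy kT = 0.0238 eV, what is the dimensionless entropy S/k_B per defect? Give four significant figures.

Eᵢ/kT = 0.319748, 0.777311, 1.49160, 2.10504.
Z = Σ gᵢe^(−Eᵢ/kT) = 6·e^(−0.319748) + 1·e^(−0.777311) + 2·e^(−1.49160) + 4·e^(−2.10504) = 4.35799 + 0.459640 + 0.450025 + 0.487363 = 5.75502.
⟨E⟩ = Σ EᵢPᵢ = 0.0142589 eV.
S/k_B = ln Z + ⟨E⟩/kT = ln(5.75502) + 0.0142589/0.0238 = 1.75007 + 0.599113 = 2.349.

2.349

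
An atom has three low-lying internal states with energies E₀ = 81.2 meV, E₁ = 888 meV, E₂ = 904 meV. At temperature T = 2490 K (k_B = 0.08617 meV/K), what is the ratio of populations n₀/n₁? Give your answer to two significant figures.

k_BT = 0.08617 × 2490 K = 214.6 meV.
n₀/n₁ = exp[−(E₀−E₁)/kT] = exp(−(-806.8 meV)/(214.6 meV)) = exp(3.760) = 43.

43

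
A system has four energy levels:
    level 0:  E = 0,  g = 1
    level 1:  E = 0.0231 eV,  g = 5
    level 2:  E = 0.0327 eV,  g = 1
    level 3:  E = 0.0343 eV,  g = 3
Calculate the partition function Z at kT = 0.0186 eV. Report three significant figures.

Eᵢ/kT = 0, 1.2419, 1.7581, 1.8441.
Z = Σ gᵢe^(−Eᵢ/kT) = 1·e^(−0) + 5·e^(−1.2419) + 1·e^(−1.7581) + 3·e^(−1.8441) = 1.0000 + 1.4442 + 0.17237 + 0.47450 = 3.0911.

Z = 3.09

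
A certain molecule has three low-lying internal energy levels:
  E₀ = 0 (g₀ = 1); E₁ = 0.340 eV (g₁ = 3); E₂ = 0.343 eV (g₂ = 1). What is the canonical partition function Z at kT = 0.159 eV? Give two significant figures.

Eᵢ/kT = 0, 2.138, 2.157.
Z = Σ gᵢe^(−Eᵢ/kT) = 1·e^(−0) + 3·e^(−2.138) + 1·e^(−2.157) = 1.000 + 0.3537 + 0.1157 = 1.469.

Z = 1.5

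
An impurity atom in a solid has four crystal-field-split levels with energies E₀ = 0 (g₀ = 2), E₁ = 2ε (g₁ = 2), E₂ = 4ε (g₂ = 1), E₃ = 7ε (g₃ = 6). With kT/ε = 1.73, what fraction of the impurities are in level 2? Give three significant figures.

Eᵢ/kT = 0, 1.1561, 2.3121, 4.0462.
Z = Σ gᵢe^(−Eᵢ/kT) = 2·e^(−0) + 2·e^(−1.1561) + 1·e^(−2.3121) + 6·e^(−4.0462) = 2.0000 + 0.62942 + 0.099053 + 0.10493 = 2.8334.
P₂ = g₂ e^(−E₂/kT) / Z = 0.099053/2.8334 = 0.0350.

0.0350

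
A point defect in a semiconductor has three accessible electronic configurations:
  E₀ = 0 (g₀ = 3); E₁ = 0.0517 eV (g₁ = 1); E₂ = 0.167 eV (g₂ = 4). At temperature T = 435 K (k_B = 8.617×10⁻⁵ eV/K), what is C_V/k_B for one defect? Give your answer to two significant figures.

k_BT = 8.617×10⁻⁵ × 435 K = 0.03748 eV.
Eᵢ/kT = 0, 1.379, 4.456.
Z = Σ gᵢe^(−Eᵢ/kT) = 3·e^(−0) + 1·e^(−1.379) + 4·e^(−4.456) = 3.000 + 0.2518 + 0.04643 = 3.298.
⟨E⟩ = 0.006298 eV, ⟨E²⟩ = 0.0005967 eV².
C_V/k_B = (⟨E²⟩ − ⟨E⟩²)/(kT)² = (0.0005967 − 0.00003966)/0.001405 = 0.40.

0.40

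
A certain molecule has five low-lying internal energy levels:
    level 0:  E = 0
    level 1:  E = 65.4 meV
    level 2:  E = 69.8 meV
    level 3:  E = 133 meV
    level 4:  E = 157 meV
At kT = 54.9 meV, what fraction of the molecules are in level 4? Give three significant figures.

Eᵢ/kT = 0, 1.1913, 1.2714, 2.4226, 2.8597.
Z = Σ e^(−Eᵢ/kT) = e^(−0) + e^(−1.1913) + e^(−1.2714) + e^(−2.4226) + e^(−2.8597) = 1.0000 + 0.30383 + 0.28044 + 0.088691 + 0.057286 = 1.7302.
P₄ = e^(−E₄/kT) / Z = 0.057286/1.7302 = 0.0331.

0.0331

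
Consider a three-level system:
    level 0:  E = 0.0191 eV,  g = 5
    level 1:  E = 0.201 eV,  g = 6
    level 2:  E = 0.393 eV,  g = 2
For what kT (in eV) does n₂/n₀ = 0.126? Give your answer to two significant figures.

n₂/n₀ = (g₂/g₀) exp[−(E₂−E₀)/kT] = 0.126.
⇒ (E₂−E₀)/kT = ln((2/5)/0.126) = ln(3.175) = 1.155.
kT = 0.3739 eV / 1.155 = 0.32 eV.

0.32 eV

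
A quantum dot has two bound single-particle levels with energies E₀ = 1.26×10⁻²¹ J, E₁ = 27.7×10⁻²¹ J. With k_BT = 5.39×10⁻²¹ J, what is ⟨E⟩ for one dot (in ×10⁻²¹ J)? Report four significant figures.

Eᵢ/kT = 0.233766, 5.13915.
Z = Σ e^(−Eᵢ/kT) = e^(−0.233766) + e^(−5.13915) = 0.791547 + 0.00586267 = 0.797410.
⟨E⟩ = Σ Eᵢ e^(−Eᵢ/kT) / Z = (1.26·0.791547 + 27.7·0.00586267) / 0.797410 = 1.454 ×10⁻²¹ J.

1.454 ×10⁻²¹ J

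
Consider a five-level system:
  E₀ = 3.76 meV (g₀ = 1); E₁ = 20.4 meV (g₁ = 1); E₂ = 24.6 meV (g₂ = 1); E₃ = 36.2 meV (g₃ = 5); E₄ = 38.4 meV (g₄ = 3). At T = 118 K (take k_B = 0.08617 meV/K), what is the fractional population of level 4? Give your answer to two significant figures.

0.061

k_BT = 0.08617 × 118 K = 10.17 meV.
Eᵢ/kT = 0.3697, 2.006, 2.419, 3.559, 3.776.
Z = Σ gᵢe^(−Eᵢ/kT) = 1·e^(−0.3697) + 1·e^(−2.006) + 1·e^(−2.419) + 5·e^(−3.559) + 3·e^(−3.776) = 0.6909 + 0.1345 + 0.08901 + 0.1423 + 0.06874 = 1.125.
P₄ = g₄ e^(−E₄/kT) / Z = 0.06874/1.125 = 0.061.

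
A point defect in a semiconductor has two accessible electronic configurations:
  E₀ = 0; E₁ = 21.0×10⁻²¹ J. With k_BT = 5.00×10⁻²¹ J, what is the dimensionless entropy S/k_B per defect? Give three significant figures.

Eᵢ/kT = 0, 4.2000.
Z = Σ e^(−Eᵢ/kT) = e^(−0) + e^(−4.2000) = 1.0000 + 0.014996 = 1.0150.
⟨E⟩ = Σ EᵢPᵢ = 0.31026 ×10⁻²¹ J.
S/k_B = ln Z + ⟨E⟩/kT = ln(1.0150) + 0.31026/5.00 = 0.014889 + 0.062052 = 0.0769.

0.0769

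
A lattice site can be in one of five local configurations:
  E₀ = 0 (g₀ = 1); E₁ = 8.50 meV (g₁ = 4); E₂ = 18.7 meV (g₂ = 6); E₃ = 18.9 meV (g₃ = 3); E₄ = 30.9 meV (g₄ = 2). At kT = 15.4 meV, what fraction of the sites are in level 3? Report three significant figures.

Eᵢ/kT = 0, 0.55195, 1.2143, 1.2273, 2.0065.
Z = Σ gᵢe^(−Eᵢ/kT) = 1·e^(−0) + 4·e^(−0.55195) + 6·e^(−1.2143) + 3·e^(−1.2273) + 2·e^(−2.0065) = 1.0000 + 2.3033 + 1.7815 + 0.87925 + 0.26892 = 6.2330.
P₃ = g₃ e^(−E₃/kT) / Z = 0.87925/6.2330 = 0.141.

0.141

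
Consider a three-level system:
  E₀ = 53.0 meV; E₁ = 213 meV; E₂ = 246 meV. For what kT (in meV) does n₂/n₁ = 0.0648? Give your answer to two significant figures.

n₂/n₁ = exp[−(E₂−E₁)/kT] = 0.0648.
⇒ (E₂−E₁)/kT = ln(1/0.0648) = ln(15.43) = 2.736.
kT = 33 meV / 2.736 = 12 meV.

12 meV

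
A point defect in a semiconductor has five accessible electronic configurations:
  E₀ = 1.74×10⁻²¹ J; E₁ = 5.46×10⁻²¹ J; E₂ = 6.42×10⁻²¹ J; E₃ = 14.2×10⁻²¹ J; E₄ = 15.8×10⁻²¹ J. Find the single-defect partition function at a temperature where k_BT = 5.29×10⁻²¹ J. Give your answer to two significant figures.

Eᵢ/kT = 0.3289, 1.032, 1.214, 2.684, 2.987.
Z = Σ e^(−Eᵢ/kT) = e^(−0.3289) + e^(−1.032) + e^(−1.214) + e^(−2.684) + e^(−2.987) = 0.7197 + 0.3563 + 0.2970 + 0.06829 + 0.05044 = 1.492.

Z = 1.5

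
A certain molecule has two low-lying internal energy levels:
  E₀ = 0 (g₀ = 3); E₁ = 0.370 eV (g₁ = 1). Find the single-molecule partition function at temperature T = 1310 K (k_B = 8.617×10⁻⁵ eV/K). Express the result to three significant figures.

Z = 3.04

k_BT = 8.617×10⁻⁵ × 1310 K = 0.11288 eV.
Eᵢ/kT = 0, 3.2778.
Z = Σ gᵢe^(−Eᵢ/kT) = 3·e^(−0) + 1·e^(−3.2778) = 3.0000 + 0.037711 = 3.0377.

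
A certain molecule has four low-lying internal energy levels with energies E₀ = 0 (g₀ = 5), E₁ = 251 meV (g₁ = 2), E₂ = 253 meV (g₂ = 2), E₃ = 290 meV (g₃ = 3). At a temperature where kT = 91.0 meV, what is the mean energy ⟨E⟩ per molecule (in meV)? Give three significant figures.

18.4 meV

Eᵢ/kT = 0, 2.7582, 2.7802, 3.1868.
Z = Σ gᵢe^(−Eᵢ/kT) = 5·e^(−0) + 2·e^(−2.7582) + 2·e^(−2.7802) + 3·e^(−3.1868) = 5.0000 + 0.12681 + 0.12405 + 0.12391 = 5.3748.
⟨E⟩ = Σ Eᵢ gᵢe^(−Eᵢ/kT) / Z = (0·5.0000 + 251·0.12681 + 253·0.12405 + 290·0.12391) / 5.3748 = 18.4 meV.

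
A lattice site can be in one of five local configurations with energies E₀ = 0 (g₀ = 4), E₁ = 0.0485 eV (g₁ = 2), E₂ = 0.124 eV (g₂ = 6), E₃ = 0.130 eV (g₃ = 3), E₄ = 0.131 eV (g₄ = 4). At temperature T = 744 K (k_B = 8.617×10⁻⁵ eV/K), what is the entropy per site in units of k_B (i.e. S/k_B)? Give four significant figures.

k_BT = 8.617×10⁻⁵ × 744 K = 0.0641105 eV.
Eᵢ/kT = 0, 0.756506, 1.93416, 2.02775, 2.04335.
Z = Σ gᵢe^(−Eᵢ/kT) = 4·e^(−0) + 2·e^(−0.756506) + 6·e^(−1.93416) + 3·e^(−2.02775) + 4·e^(−2.04335) = 4.00000 + 0.938607 + 0.867274 + 0.394894 + 0.518375 = 6.71915.
⟨E⟩ = Σ EᵢPᵢ = 0.0405271 eV.
S/k_B = ln Z + ⟨E⟩/kT = ln(6.71915) + 0.0405271/0.0641105 = 1.90496 + 0.632145 = 2.537.

2.537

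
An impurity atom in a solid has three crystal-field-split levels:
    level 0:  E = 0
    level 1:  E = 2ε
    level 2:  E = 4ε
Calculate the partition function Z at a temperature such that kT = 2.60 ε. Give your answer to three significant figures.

Z = 1.68

Eᵢ/kT = 0, 0.76923, 1.5385.
Z = Σ e^(−Eᵢ/kT) = e^(−0) + e^(−0.76923) + e^(−1.5385) = 1.0000 + 0.46337 + 0.21470 = 1.6781.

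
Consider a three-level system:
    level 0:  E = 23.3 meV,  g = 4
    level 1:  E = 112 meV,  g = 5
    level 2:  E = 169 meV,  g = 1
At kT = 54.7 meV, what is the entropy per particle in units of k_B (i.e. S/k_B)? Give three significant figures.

Eᵢ/kT = 0.42596, 2.0475, 3.0896.
Z = Σ gᵢe^(−Eᵢ/kT) = 4·e^(−0.42596) + 5·e^(−2.0475) + 1·e^(−3.0896) = 2.6126 + 0.64529 + 0.045520 = 3.3034.
⟨E⟩ = Σ EᵢPᵢ = 42.635 meV.
S/k_B = ln Z + ⟨E⟩/kT = ln(3.3034) + 42.635/54.7 = 1.1950 + 0.77943 = 1.97.

1.97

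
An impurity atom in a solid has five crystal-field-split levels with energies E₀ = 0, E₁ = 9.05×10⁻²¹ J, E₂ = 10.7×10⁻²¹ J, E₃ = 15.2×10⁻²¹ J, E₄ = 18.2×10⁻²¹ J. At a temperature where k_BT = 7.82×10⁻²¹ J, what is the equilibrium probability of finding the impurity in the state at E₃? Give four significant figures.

Eᵢ/kT = 0, 1.15729, 1.36829, 1.94373, 2.32737.
Z = Σ e^(−Eᵢ/kT) = e^(−0) + e^(−1.15729) + e^(−1.36829) + e^(−1.94373) + e^(−2.32737) = 1.00000 + 0.314337 + 0.254542 + 0.143169 + 0.0975520 = 1.80960.
P₃ = e^(−E₃/kT) / Z = 0.143169/1.80960 = 0.07912.

0.07912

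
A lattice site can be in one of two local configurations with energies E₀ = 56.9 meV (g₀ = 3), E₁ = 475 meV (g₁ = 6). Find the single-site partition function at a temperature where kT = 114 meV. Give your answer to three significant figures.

Eᵢ/kT = 0.49912, 4.1667.
Z = Σ gᵢe^(−Eᵢ/kT) = 3·e^(−0.49912) + 6·e^(−4.1667) = 1.8212 + 0.093020 = 1.9142.

Z = 1.91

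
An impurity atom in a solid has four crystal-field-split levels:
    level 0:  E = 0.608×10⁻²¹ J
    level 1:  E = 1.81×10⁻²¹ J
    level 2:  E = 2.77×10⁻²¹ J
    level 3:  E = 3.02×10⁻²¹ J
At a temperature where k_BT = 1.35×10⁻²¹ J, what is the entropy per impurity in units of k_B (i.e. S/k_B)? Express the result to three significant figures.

1.13

Eᵢ/kT = 0.45037, 1.3407, 2.0519, 2.2370.
Z = Σ e^(−Eᵢ/kT) = e^(−0.45037) + e^(−1.3407) + e^(−2.0519) + e^(−2.2370) = 0.63739 + 0.26166 + 0.12849 + 0.10678 = 1.1343.
⟨E⟩ = Σ EᵢPᵢ = 1.3573 ×10⁻²¹ J.
S/k_B = ln Z + ⟨E⟩/kT = ln(1.1343) + 1.3573/1.35 = 0.12602 + 1.0054 = 1.13.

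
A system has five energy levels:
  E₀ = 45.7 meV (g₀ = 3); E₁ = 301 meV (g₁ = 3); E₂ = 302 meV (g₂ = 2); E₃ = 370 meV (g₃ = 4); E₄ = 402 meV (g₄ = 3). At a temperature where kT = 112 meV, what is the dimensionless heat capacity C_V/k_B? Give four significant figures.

1.171

Eᵢ/kT = 0.408036, 2.68750, 2.69643, 3.30357, 3.58929.
Z = Σ gᵢe^(−Eᵢ/kT) = 3·e^(−0.408036) + 3·e^(−2.68750) + 2·e^(−2.69643) + 4·e^(−3.30357) + 3·e^(−3.58929) = 1.99486 + 0.204153 + 0.134892 + 0.147007 + 0.0828538 = 2.56377.
⟨E⟩ = 109.625 meV, ⟨E²⟩ = 26710.7 meV².
C_V/k_B = (⟨E²⟩ − ⟨E⟩²)/(kT)² = (26710.7 − 12017.6)/12544.0 = 1.171.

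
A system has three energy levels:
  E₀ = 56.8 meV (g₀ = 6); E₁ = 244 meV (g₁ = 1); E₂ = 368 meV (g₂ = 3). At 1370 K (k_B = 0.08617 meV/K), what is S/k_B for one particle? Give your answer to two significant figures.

k_BT = 0.08617 × 1370 K = 118.1 meV.
Eᵢ/kT = 0.4809, 2.066, 3.116.
Z = Σ gᵢe^(−Eᵢ/kT) = 6·e^(−0.4809) + 1·e^(−2.066) + 3·e^(−3.116) = 3.709 + 0.1267 + 0.1330 = 3.969.
⟨E⟩ = Σ EᵢPᵢ = 73.20 meV.
S/k_B = ln Z + ⟨E⟩/kT = ln(3.969) + 73.20/118.1 = 1.379 + 0.6198 = 2.0.

2.0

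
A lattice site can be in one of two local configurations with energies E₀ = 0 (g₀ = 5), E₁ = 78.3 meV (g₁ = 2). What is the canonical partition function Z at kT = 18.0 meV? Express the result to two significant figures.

Eᵢ/kT = 0, 4.350.
Z = Σ gᵢe^(−Eᵢ/kT) = 5·e^(−0) + 2·e^(−4.350) = 5.000 + 0.02581 = 5.026.

Z = 5.0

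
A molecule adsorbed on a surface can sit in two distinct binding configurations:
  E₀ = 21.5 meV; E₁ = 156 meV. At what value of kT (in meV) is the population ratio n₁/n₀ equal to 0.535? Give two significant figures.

220 meV

n₁/n₀ = exp[−(E₁−E₀)/kT] = 0.535.
⇒ (E₁−E₀)/kT = ln(1/0.535) = ln(1.869) = 0.6254.
kT = 134.5 meV / 0.6254 = 220 meV.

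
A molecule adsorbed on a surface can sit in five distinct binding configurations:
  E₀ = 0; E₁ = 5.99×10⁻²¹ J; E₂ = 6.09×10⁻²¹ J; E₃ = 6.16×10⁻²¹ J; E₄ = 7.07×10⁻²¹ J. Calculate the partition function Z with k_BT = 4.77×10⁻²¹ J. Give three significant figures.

Eᵢ/kT = 0, 1.2558, 1.2767, 1.2914, 1.4822.
Z = Σ e^(−Eᵢ/kT) = e^(−0) + e^(−1.2558) + e^(−1.2767) + e^(−1.2914) + e^(−1.4822) = 1.0000 + 0.28485 + 0.27896 + 0.27489 + 0.22714 = 2.0658.

Z = 2.07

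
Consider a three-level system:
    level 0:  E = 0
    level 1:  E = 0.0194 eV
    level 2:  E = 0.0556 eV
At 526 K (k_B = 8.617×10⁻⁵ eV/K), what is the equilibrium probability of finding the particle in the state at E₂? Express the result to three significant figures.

0.151

k_BT = 8.617×10⁻⁵ × 526 K = 0.045325 eV.
Eᵢ/kT = 0, 0.42802, 1.2267.
Z = Σ e^(−Eᵢ/kT) = e^(−0) + e^(−0.42802) + e^(−1.2267) = 1.0000 + 0.65180 + 0.29326 = 1.9451.
P₂ = e^(−E₂/kT) / Z = 0.29326/1.9451 = 0.151.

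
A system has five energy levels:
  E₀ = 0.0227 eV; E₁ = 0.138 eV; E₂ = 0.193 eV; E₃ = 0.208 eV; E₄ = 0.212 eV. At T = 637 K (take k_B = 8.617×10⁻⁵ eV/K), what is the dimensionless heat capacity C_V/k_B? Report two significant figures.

1.2

k_BT = 8.617×10⁻⁵ × 637 K = 0.05489 eV.
Eᵢ/kT = 0.4136, 2.514, 3.516, 3.789, 3.862.
Z = Σ e^(−Eᵢ/kT) = e^(−0.4136) + e^(−2.514) + e^(−3.516) + e^(−3.789) + e^(−3.862) = 0.6613 + 0.08094 + 0.02972 + 0.02262 + 0.02103 = 0.8156.
⟨E⟩ = 0.05037 eV, ⟨E²⟩ = 0.006024 eV².
C_V/k_B = (⟨E²⟩ − ⟨E⟩²)/(kT)² = (0.006024 − 0.002537)/0.003013 = 1.2.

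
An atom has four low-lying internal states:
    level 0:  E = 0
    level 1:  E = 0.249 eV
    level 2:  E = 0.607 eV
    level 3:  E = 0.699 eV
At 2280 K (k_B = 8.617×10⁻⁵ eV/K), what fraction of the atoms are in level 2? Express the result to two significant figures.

0.034

k_BT = 8.617×10⁻⁵ × 2280 K = 0.1965 eV.
Eᵢ/kT = 0, 1.267, 3.089, 3.557.
Z = Σ e^(−Eᵢ/kT) = e^(−0) + e^(−1.267) + e^(−3.089) + e^(−3.557) = 1.000 + 0.2817 + 0.04555 + 0.02852 = 1.356.
P₂ = e^(−E₂/kT) / Z = 0.04555/1.356 = 0.034.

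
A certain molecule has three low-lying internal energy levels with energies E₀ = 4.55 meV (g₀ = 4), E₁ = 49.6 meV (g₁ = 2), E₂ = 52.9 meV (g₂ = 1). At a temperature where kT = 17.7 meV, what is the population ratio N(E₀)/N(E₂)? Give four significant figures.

n₀/n₂ = (g₀/g₂) exp[−(E₀−E₂)/kT] = (4/1) × exp(−(-48.35 meV)/(17.7 meV)) = (4/1) × exp(2.73164) = 61.43.

61.43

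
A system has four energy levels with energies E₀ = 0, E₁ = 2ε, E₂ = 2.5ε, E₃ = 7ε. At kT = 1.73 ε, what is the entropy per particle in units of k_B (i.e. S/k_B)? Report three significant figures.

0.944

Eᵢ/kT = 0, 1.1561, 1.4451, 4.0462.
Z = Σ e^(−Eᵢ/kT) = e^(−0) + e^(−1.1561) + e^(−1.4451) + e^(−4.0462) = 1.0000 + 0.31471 + 0.23572 + 0.017489 = 1.5679.
⟨E⟩ = Σ EᵢPᵢ = 0.85538 ε.
S/k_B = ln Z + ⟨E⟩/kT = ln(1.5679) + 0.85538/1.73 = 0.44974 + 0.49444 = 0.944.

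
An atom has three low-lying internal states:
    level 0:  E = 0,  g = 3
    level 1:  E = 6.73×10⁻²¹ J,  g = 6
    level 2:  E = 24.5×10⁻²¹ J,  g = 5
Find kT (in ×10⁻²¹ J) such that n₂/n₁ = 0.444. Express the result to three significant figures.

n₂/n₁ = (g₂/g₁) exp[−(E₂−E₁)/kT] = 0.444.
⇒ (E₂−E₁)/kT = ln((5/6)/0.444) = ln(1.8769) = 0.62962.
kT = 17.77 ×10⁻²¹ J / 0.62962 = 28.2 ×10⁻²¹ J.

28.2 ×10⁻²¹ J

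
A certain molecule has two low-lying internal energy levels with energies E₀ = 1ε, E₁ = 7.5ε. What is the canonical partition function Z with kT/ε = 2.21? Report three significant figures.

Z = 0.670

Eᵢ/kT = 0.45249, 3.3937.
Z = Σ e^(−Eᵢ/kT) = e^(−0.45249) + e^(−3.3937) = 0.63604 + 0.033584 = 0.66962.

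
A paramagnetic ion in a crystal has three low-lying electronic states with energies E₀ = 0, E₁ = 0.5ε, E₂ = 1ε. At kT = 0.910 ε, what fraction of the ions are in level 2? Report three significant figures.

Eᵢ/kT = 0, 0.54945, 1.0989.
Z = Σ e^(−Eᵢ/kT) = e^(−0) + e^(−0.54945) + e^(−1.0989) = 1.0000 + 0.57727 + 0.33324 = 1.9105.
P₂ = e^(−E₂/kT) / Z = 0.33324/1.9105 = 0.174.

0.174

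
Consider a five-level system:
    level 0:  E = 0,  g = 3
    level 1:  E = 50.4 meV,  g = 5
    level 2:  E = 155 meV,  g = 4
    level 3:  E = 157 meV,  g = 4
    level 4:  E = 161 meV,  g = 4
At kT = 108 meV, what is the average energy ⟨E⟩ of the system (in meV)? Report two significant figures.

Eᵢ/kT = 0, 0.4667, 1.435, 1.454, 1.491.
Z = Σ gᵢe^(−Eᵢ/kT) = 3·e^(−0) + 5·e^(−0.4667) + 4·e^(−1.435) + 4·e^(−1.454) + 4·e^(−1.491) = 3.000 + 3.135 + 0.9525 + 0.9345 + 0.9006 = 8.923.
⟨E⟩ = Σ Eᵢ gᵢe^(−Eᵢ/kT) / Z = (0·3.000 + 50.4·3.135 + 155·0.9525 + 157·0.9345 + 161·0.9006) / 8.923 = 67 meV.

67 meV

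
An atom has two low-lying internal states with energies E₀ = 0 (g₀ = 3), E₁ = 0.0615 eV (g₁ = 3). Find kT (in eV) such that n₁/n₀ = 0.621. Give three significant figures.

n₁/n₀ = (g₁/g₀) exp[−(E₁−E₀)/kT] = 0.621.
⇒ (E₁−E₀)/kT = ln((3/3)/0.621) = ln(1.6103) = 0.47642.
kT = 0.0615 eV / 0.47642 = 0.129 eV.

0.129 eV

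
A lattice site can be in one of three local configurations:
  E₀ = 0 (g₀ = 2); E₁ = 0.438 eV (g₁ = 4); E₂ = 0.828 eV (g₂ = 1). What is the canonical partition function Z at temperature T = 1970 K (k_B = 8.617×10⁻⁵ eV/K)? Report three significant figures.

k_BT = 8.617×10⁻⁵ × 1970 K = 0.16975 eV.
Eᵢ/kT = 0, 2.5803, 4.8778.
Z = Σ gᵢe^(−Eᵢ/kT) = 2·e^(−0) + 4·e^(−2.5803) + 1·e^(−4.8778) = 2.0000 + 0.30301 + 0.0076137 = 2.3106.

Z = 2.31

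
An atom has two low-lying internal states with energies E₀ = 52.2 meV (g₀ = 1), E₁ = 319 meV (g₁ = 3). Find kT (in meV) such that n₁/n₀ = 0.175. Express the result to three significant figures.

93.9 meV

n₁/n₀ = (g₁/g₀) exp[−(E₁−E₀)/kT] = 0.175.
⇒ (E₁−E₀)/kT = ln((3/1)/0.175) = ln(17.143) = 2.8416.
kT = 266.8 meV / 2.8416 = 93.9 meV.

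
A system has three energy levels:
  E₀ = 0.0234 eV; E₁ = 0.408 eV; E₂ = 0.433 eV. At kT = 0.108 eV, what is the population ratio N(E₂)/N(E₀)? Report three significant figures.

n₂/n₀ = exp[−(E₂−E₀)/kT] = exp(−(0.4096 eV)/(0.108 eV)) = exp(-3.7926) = 0.0225.

0.0225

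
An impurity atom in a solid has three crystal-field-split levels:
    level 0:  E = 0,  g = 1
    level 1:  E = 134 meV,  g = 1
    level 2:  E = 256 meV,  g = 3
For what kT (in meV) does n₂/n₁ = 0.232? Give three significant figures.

47.7 meV

n₂/n₁ = (g₂/g₁) exp[−(E₂−E₁)/kT] = 0.232.
⇒ (E₂−E₁)/kT = ln((3/1)/0.232) = ln(12.931) = 2.5596.
kT = 122 meV / 2.5596 = 47.7 meV.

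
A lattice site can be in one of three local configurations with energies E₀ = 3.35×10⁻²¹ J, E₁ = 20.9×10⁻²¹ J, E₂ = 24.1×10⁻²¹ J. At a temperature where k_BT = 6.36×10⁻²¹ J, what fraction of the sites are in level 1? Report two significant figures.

Eᵢ/kT = 0.5267, 3.286, 3.789.
Z = Σ e^(−Eᵢ/kT) = e^(−0.5267) + e^(−3.286) + e^(−3.789) = 0.5906 + 0.03740 + 0.02262 = 0.6506.
P₁ = e^(−E₁/kT) / Z = 0.03740/0.6506 = 0.057.

0.057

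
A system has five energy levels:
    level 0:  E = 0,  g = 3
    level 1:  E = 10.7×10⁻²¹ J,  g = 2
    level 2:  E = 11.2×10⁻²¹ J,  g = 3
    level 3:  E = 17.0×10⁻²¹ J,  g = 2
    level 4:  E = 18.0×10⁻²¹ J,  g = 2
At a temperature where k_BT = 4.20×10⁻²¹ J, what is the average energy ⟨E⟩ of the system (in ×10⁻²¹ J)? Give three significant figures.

1.49 ×10⁻²¹ J

Eᵢ/kT = 0, 2.5476, 2.6667, 4.0476, 4.2857.
Z = Σ gᵢe^(−Eᵢ/kT) = 3·e^(−0) + 2·e^(−2.5476) + 3·e^(−2.6667) + 2·e^(−4.0476) + 2·e^(−4.2857) = 3.0000 + 0.15654 + 0.20844 + 0.034928 + 0.027528 = 3.4274.
⟨E⟩ = Σ Eᵢ gᵢe^(−Eᵢ/kT) / Z = (0·3.0000 + 10.7·0.15654 + 11.2·0.20844 + 17.0·0.034928 + 18.0·0.027528) / 3.4274 = 1.49 ×10⁻²¹ J.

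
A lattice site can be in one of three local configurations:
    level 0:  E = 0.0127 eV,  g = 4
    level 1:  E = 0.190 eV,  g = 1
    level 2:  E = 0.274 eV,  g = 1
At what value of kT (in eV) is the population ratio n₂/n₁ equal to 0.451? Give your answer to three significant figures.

0.105 eV

n₂/n₁ = (g₂/g₁) exp[−(E₂−E₁)/kT] = 0.451.
⇒ (E₂−E₁)/kT = ln((1/1)/0.451) = ln(2.2173) = 0.79629.
kT = 0.084 eV / 0.79629 = 0.105 eV.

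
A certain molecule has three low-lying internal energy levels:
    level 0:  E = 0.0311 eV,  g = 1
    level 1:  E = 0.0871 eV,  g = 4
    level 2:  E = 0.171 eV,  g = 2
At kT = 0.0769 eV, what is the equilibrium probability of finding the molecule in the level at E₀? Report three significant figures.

Eᵢ/kT = 0.40442, 1.1326, 2.2237.
Z = Σ gᵢe^(−Eᵢ/kT) = 1·e^(−0.40442) + 4·e^(−1.1326) + 2·e^(−2.2237) = 0.66736 + 1.2888 + 0.21642 = 2.1726.
P₀ = g₀ e^(−E₀/kT) / Z = 0.66736/2.1726 = 0.307.

0.307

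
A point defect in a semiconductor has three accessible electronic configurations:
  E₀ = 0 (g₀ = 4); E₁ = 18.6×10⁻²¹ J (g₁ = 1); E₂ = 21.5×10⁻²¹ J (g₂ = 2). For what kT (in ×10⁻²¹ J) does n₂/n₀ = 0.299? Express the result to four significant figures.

41.82 ×10⁻²¹ J

n₂/n₀ = (g₂/g₀) exp[−(E₂−E₀)/kT] = 0.299.
⇒ (E₂−E₀)/kT = ln((2/4)/0.299) = ln(1.67224) = 0.514164.
kT = 21.5 ×10⁻²¹ J / 0.514164 = 41.82 ×10⁻²¹ J.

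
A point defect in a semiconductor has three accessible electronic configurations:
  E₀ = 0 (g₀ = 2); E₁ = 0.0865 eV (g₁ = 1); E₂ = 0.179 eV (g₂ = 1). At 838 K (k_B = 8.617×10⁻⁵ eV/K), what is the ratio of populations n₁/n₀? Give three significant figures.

0.151

k_BT = 8.617×10⁻⁵ × 838 K = 0.072210 eV.
n₁/n₀ = (g₁/g₀) exp[−(E₁−E₀)/kT] = (1/2) × exp(−(0.0865 eV)/(0.072210 eV)) = (1/2) × exp(-1.1979) = 0.151.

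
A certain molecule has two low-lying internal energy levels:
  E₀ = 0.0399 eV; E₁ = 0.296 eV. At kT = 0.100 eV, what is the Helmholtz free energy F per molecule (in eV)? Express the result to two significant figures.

0.032 eV

Eᵢ/kT = 0.3990, 2.960.
Z = Σ e^(−Eᵢ/kT) = e^(−0.3990) + e^(−2.960) = 0.6710 + 0.05182 = 0.7228.
F = −kT ln Z = −0.100 × ln(0.7228) = −0.100 × -0.3246 = 0.032 eV.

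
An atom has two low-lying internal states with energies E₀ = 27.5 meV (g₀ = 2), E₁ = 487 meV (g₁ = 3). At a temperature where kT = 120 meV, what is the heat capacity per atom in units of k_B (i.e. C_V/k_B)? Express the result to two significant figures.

Eᵢ/kT = 0.2292, 4.058.
Z = Σ gᵢe^(−Eᵢ/kT) = 2·e^(−0.2292) + 3·e^(−4.058) = 1.590 + 0.05185 = 1.642.
⟨E⟩ = 42.01 meV, ⟨E²⟩ = 8221 meV².
C_V/k_B = (⟨E²⟩ − ⟨E⟩²)/(kT)² = (8221 − 1765)/14400 = 0.45.

0.45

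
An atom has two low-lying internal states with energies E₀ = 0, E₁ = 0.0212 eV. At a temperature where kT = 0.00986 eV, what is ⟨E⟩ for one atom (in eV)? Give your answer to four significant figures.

Eᵢ/kT = 0, 2.15010.
Z = Σ e^(−Eᵢ/kT) = e^(−0) + e^(−2.15010) = 1.00000 + 0.116473 = 1.11647.
⟨E⟩ = Σ Eᵢ e^(−Eᵢ/kT) / Z = (0·1.00000 + 0.0212·0.116473) / 1.11647 = 0.002212 eV.

0.002212 eV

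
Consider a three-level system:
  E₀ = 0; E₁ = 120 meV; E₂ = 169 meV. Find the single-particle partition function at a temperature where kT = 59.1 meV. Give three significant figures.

Eᵢ/kT = 0, 2.0305, 2.8596.
Z = Σ e^(−Eᵢ/kT) = e^(−0) + e^(−2.0305) + e^(−2.8596) = 1.0000 + 0.13127 + 0.057292 = 1.1886.

Z = 1.19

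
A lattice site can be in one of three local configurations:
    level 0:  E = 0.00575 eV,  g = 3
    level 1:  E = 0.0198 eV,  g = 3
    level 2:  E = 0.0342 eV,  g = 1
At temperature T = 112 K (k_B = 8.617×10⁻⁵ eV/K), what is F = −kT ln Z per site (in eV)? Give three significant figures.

-0.00701 eV

k_BT = 8.617×10⁻⁵ × 112 K = 0.0096510 eV.
Eᵢ/kT = 0.59579, 2.0516, 3.5437.
Z = Σ gᵢe^(−Eᵢ/kT) = 3·e^(−0.59579) + 3·e^(−2.0516) + 1·e^(−3.5437) = 1.6534 + 0.38559 + 0.028906 = 2.0679.
F = −kT ln Z = −0.0096510 × ln(2.0679) = −0.0096510 × 0.72653 = -0.00701 eV.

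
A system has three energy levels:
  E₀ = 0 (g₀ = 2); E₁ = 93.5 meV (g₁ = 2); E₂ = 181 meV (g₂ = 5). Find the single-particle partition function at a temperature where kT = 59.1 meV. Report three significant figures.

Z = 2.64

Eᵢ/kT = 0, 1.5821, 3.0626.
Z = Σ gᵢe^(−Eᵢ/kT) = 2·e^(−0) + 2·e^(−1.5821) + 5·e^(−3.0626) = 2.0000 + 0.41109 + 0.23383 = 2.6449.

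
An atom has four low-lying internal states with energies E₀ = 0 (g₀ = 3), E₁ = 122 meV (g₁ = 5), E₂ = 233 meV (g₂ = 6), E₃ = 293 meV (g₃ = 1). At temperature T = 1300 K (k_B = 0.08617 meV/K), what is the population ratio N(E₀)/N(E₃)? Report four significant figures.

41.03

k_BT = 0.08617 × 1300 K = 112.021 meV.
n₀/n₃ = (g₀/g₃) exp[−(E₀−E₃)/kT] = (3/1) × exp(−(-293 meV)/(112.021 meV)) = (3/1) × exp(2.61558) = 41.03.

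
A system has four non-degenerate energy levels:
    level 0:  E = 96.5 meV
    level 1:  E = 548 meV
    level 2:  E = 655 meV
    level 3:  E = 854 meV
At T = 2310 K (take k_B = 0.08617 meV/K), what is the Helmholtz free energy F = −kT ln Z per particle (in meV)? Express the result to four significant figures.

k_BT = 0.08617 × 2310 K = 199.053 meV.
Eᵢ/kT = 0.484796, 2.75304, 3.29058, 4.29031.
Z = Σ e^(−Eᵢ/kT) = e^(−0.484796) + e^(−2.75304) + e^(−3.29058) + e^(−4.29031) = 0.615823 + 0.0637338 + 0.0372322 + 0.0137007 = 0.730490.
F = −kT ln Z = −199.053 × ln(0.730490) = −199.053 × -0.314040 = 62.51 meV.

62.51 meV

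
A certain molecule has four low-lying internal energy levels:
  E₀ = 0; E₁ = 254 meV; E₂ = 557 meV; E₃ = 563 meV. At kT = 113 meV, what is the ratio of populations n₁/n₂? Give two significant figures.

15

n₁/n₂ = exp[−(E₁−E₂)/kT] = exp(−(-303 meV)/(113 meV)) = exp(2.681) = 15.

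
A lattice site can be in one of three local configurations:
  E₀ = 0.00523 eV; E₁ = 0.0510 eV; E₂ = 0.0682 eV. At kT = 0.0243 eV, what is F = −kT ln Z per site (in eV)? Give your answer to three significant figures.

0.000260 eV

Eᵢ/kT = 0.21523, 2.0988, 2.8066.
Z = Σ e^(−Eᵢ/kT) = e^(−0.21523) + e^(−2.0988) + e^(−2.8066) = 0.80636 + 0.12260 + 0.060410 = 0.98937.
F = −kT ln Z = −0.0243 × ln(0.98937) = −0.0243 × -0.010687 = 0.000260 eV.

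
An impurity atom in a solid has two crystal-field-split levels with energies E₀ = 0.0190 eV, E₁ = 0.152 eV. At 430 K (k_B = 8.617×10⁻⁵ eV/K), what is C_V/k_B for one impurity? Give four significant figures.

k_BT = 8.617×10⁻⁵ × 430 K = 0.0370531 eV.
Eᵢ/kT = 0.512778, 4.10222.
Z = Σ e^(−Eᵢ/kT) = e^(−0.512778) + e^(−4.10222) = 0.598830 + 0.0165359 = 0.615366.
⟨E⟩ = 0.0225739 eV, ⟨E²⟩ = 0.000972142 eV².
C_V/k_B = (⟨E²⟩ − ⟨E⟩²)/(kT)² = (0.000972142 − 0.000509581)/0.00137293 = 0.3369.

0.3369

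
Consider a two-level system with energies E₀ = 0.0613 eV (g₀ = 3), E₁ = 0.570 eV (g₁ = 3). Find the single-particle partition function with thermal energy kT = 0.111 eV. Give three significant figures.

Z = 1.74

Eᵢ/kT = 0.55225, 5.1351.
Z = Σ gᵢe^(−Eᵢ/kT) = 3·e^(−0.55225) + 3·e^(−5.1351) = 1.7270 + 0.017659 = 1.7447.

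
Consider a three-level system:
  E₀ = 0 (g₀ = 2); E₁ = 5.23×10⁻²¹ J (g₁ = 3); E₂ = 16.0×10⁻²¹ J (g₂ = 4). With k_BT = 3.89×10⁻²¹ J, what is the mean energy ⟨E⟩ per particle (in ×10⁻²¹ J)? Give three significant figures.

Eᵢ/kT = 0, 1.3445, 4.1131.
Z = Σ gᵢe^(−Eᵢ/kT) = 2·e^(−0) + 3·e^(−1.3445) + 4·e^(−4.1131) = 2.0000 + 0.78201 + 0.065428 = 2.8474.
⟨E⟩ = Σ Eᵢ gᵢe^(−Eᵢ/kT) / Z = (0·2.0000 + 5.23·0.78201 + 16.0·0.065428) / 2.8474 = 1.80 ×10⁻²¹ J.

1.80 ×10⁻²¹ J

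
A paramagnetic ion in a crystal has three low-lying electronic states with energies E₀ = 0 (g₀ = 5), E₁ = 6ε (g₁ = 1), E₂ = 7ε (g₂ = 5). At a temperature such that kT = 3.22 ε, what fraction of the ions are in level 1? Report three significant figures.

0.0271

Eᵢ/kT = 0, 1.8634, 2.1739.
Z = Σ gᵢe^(−Eᵢ/kT) = 5·e^(−0) + 1·e^(−1.8634) + 5·e^(−2.1739) = 5.0000 + 0.15514 + 0.56867 = 5.7238.
P₁ = g₁ e^(−E₁/kT) / Z = 0.15514/5.7238 = 0.0271.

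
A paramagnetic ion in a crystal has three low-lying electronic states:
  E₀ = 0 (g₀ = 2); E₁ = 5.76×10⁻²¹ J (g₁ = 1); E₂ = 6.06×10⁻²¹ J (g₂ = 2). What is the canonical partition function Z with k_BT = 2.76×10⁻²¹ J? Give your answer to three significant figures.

Eᵢ/kT = 0, 2.0870, 2.1957.
Z = Σ gᵢe^(−Eᵢ/kT) = 2·e^(−0) + 1·e^(−2.0870) + 2·e^(−2.1957) = 2.0000 + 0.12406 + 0.22256 = 2.3466.

Z = 2.35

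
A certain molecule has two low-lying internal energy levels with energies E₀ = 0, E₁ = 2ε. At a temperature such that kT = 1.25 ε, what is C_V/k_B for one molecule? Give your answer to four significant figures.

Eᵢ/kT = 0, 1.60000.
Z = Σ e^(−Eᵢ/kT) = e^(−0) + e^(−1.60000) = 1.00000 + 0.201897 = 1.20190.
⟨E⟩ = 0.335963 ε, ⟨E²⟩ = 0.671926 ε².
C_V/k_B = (⟨E²⟩ − ⟨E⟩²)/(kT)² = (0.671926 − 0.112871)/1.56250 = 0.3578.

0.3578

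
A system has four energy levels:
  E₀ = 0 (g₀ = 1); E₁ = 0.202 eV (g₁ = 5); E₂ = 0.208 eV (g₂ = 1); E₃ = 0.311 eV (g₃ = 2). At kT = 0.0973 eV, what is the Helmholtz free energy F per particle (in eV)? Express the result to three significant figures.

-0.0586 eV

Eᵢ/kT = 0, 2.0761, 2.1377, 3.1963.
Z = Σ gᵢe^(−Eᵢ/kT) = 1·e^(−0) + 5·e^(−2.0761) + 1·e^(−2.1377) + 2·e^(−3.1963) = 1.0000 + 0.62709 + 0.11793 + 0.081827 = 1.8268.
F = −kT ln Z = −0.0973 × ln(1.8268) = −0.0973 × 0.60257 = -0.0586 eV.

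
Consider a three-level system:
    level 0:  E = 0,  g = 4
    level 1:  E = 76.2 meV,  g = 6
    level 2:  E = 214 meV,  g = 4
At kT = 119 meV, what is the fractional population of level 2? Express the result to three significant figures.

Eᵢ/kT = 0, 0.64034, 1.7983.
Z = Σ gᵢe^(−Eᵢ/kT) = 4·e^(−0) + 6·e^(−0.64034) + 4·e^(−1.7983) = 4.0000 + 3.1627 + 0.66232 = 7.8250.
P₂ = g₂ e^(−E₂/kT) / Z = 0.66232/7.8250 = 0.0846.

0.0846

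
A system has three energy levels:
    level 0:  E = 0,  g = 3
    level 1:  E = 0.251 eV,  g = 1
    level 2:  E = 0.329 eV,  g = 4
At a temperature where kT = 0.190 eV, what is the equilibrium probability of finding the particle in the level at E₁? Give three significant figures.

Eᵢ/kT = 0, 1.3211, 1.7316.
Z = Σ gᵢe^(−Eᵢ/kT) = 3·e^(−0) + 1·e^(−1.3211) + 4·e^(−1.7316) = 3.0000 + 0.26684 + 0.70800 = 3.9748.
P₁ = g₁ e^(−E₁/kT) / Z = 0.26684/3.9748 = 0.0671.

0.0671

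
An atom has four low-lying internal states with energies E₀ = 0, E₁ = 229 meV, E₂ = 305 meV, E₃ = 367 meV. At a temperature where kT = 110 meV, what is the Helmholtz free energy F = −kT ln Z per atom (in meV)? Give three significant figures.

Eᵢ/kT = 0, 2.0818, 2.7727, 3.3364.
Z = Σ e^(−Eᵢ/kT) = e^(−0) + e^(−2.0818) + e^(−2.7727) + e^(−3.3364) = 1.0000 + 0.12471 + 0.062493 + 0.035565 = 1.2228.
F = −kT ln Z = −110 × ln(1.2228) = −110 × 0.20114 = -22.1 meV.

-22.1 meV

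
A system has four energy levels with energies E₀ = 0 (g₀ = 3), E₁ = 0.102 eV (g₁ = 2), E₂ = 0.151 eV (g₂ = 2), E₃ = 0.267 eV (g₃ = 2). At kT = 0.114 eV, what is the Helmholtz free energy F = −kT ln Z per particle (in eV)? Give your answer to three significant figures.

-0.173 eV

Eᵢ/kT = 0, 0.89474, 1.3246, 2.3421.
Z = Σ gᵢe^(−Eᵢ/kT) = 3·e^(−0) + 2·e^(−0.89474) + 2·e^(−1.3246) + 2·e^(−2.3421) = 3.0000 + 0.81743 + 0.53182 + 0.19225 = 4.5415.
F = −kT ln Z = −0.114 × ln(4.5415) = −0.114 × 1.5133 = -0.173 eV.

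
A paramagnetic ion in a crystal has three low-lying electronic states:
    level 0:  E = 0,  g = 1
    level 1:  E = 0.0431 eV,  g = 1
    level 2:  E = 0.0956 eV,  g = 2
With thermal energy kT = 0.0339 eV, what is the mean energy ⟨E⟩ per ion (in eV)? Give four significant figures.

0.01678 eV

Eᵢ/kT = 0, 1.27139, 2.82006.
Z = Σ gᵢe^(−Eᵢ/kT) = 1·e^(−0) + 1·e^(−1.27139) + 2·e^(−2.82006) = 1.00000 + 0.280442 + 0.119205 = 1.39965.
⟨E⟩ = Σ Eᵢ gᵢe^(−Eᵢ/kT) / Z = (0·1.00000 + 0.0431·0.280442 + 0.0956·0.119205) / 1.39965 = 0.01678 eV.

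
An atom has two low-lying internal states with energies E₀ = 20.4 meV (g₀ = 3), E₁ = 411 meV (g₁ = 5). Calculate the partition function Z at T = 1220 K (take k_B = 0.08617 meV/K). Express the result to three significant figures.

Z = 2.57

k_BT = 0.08617 × 1220 K = 105.13 meV.
Eᵢ/kT = 0.19405, 3.9094.
Z = Σ gᵢe^(−Eᵢ/kT) = 3·e^(−0.19405) + 5·e^(−3.9094) = 2.4709 + 0.10026 = 2.5712.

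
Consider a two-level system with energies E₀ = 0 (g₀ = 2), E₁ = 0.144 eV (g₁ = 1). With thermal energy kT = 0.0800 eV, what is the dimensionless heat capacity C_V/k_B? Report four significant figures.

0.2285

Eᵢ/kT = 0, 1.80000.
Z = Σ gᵢe^(−Eᵢ/kT) = 2·e^(−0) + 1·e^(−1.80000) = 2.00000 + 0.165299 = 2.16530.
⟨E⟩ = 0.0109930 eV, ⟨E²⟩ = 0.00158299 eV².
C_V/k_B = (⟨E²⟩ − ⟨E⟩²)/(kT)² = (0.00158299 − 0.000120846)/0.00640000 = 0.2285.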